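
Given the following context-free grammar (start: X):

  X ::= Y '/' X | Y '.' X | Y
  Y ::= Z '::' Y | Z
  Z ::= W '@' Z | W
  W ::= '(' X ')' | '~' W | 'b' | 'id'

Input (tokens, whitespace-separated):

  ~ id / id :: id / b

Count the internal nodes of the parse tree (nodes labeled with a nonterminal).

16

[X [Y [Z [W ~ [W id]]]] / [X [Y [Z [W id]] :: [Y [Z [W id]]]] / [X [Y [Z [W b]]]]]]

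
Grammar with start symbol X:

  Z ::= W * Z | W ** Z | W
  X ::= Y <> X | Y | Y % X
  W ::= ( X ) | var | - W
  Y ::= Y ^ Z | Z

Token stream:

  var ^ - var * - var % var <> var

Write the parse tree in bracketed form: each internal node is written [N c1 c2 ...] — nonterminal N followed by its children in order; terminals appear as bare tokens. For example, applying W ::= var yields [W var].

X
Y % X
Y ^ Z % X
Z ^ Z % X
W ^ Z % X
var ^ Z % X
var ^ W * Z % X
var ^ - W * Z % X
var ^ - var * Z % X
var ^ - var * W % X
var ^ - var * - W % X
var ^ - var * - var % X
var ^ - var * - var % Y <> X
var ^ - var * - var % Z <> X
var ^ - var * - var % W <> X
var ^ - var * - var % var <> X
var ^ - var * - var % var <> Y
var ^ - var * - var % var <> Z
var ^ - var * - var % var <> W
var ^ - var * - var % var <> var

[X [Y [Y [Z [W var]]] ^ [Z [W - [W var]] * [Z [W - [W var]]]]] % [X [Y [Z [W var]]] <> [X [Y [Z [W var]]]]]]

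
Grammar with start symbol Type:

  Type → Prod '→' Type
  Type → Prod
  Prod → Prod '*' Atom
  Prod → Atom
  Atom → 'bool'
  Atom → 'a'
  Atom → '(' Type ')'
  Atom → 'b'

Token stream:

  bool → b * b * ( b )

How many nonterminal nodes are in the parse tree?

13

[Type [Prod [Atom bool]] → [Type [Prod [Prod [Prod [Atom b]] * [Atom b]] * [Atom ( [Type [Prod [Atom b]]] )]]]]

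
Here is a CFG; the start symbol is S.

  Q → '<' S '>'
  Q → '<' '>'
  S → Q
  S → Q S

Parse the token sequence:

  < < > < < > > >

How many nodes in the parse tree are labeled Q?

[S [Q < [S [Q < >] [S [Q < [S [Q < >]] >]]] >]]

4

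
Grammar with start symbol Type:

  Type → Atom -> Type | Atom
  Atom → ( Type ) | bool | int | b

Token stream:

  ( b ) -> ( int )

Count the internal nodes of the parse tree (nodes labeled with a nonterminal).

[Type [Atom ( [Type [Atom b]] )] -> [Type [Atom ( [Type [Atom int]] )]]]

8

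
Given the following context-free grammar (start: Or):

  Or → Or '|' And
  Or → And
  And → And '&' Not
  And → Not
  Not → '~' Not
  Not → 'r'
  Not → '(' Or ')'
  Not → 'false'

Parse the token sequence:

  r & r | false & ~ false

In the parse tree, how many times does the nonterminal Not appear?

[Or [Or [And [And [Not r]] & [Not r]]] | [And [And [Not false]] & [Not ~ [Not false]]]]

5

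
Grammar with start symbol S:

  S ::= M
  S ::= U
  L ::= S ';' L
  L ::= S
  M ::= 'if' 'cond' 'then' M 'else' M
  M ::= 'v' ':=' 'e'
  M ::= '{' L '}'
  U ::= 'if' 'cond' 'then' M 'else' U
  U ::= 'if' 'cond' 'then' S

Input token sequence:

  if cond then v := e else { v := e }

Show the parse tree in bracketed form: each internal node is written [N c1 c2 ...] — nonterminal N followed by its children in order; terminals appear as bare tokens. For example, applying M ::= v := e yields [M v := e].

[S [M if cond then [M v := e] else [M { [L [S [M v := e]]] }]]]

S
M
if cond then M else M
if cond then v := e else M
if cond then v := e else { L }
if cond then v := e else { S }
if cond then v := e else { M }
if cond then v := e else { v := e }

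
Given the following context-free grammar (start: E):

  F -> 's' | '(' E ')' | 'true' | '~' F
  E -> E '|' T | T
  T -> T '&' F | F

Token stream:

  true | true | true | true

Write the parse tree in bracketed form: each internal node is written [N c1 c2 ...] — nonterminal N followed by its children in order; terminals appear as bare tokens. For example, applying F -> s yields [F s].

E
E | T
E | T | T
E | T | T | T
T | T | T | T
F | T | T | T
true | T | T | T
true | F | T | T
true | true | T | T
true | true | F | T
true | true | true | T
true | true | true | F
true | true | true | true

[E [E [E [E [T [F true]]] | [T [F true]]] | [T [F true]]] | [T [F true]]]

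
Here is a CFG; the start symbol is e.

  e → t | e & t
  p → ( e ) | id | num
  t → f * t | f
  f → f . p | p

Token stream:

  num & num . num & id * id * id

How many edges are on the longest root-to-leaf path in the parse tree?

[e [e [e [t [f [p num]]]] & [t [f [f [p num]] . [p num]]]] & [t [f [p id]] * [t [f [p id]] * [t [f [p id]]]]]]

6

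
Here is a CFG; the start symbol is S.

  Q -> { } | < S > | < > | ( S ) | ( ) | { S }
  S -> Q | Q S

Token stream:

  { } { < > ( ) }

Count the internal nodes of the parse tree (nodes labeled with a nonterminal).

[S [Q { }] [S [Q { [S [Q < >] [S [Q ( )]]] }]]]

8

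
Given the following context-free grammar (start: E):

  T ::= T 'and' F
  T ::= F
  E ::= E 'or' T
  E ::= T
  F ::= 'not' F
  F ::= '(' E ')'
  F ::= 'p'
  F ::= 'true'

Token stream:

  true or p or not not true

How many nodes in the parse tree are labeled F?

5

[E [E [E [T [F true]]] or [T [F p]]] or [T [F not [F not [F true]]]]]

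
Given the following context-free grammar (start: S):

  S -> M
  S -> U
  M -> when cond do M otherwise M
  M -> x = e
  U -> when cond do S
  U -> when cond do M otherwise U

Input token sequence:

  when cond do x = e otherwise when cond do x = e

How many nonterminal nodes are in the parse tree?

6

[S [U when cond do [M x = e] otherwise [U when cond do [S [M x = e]]]]]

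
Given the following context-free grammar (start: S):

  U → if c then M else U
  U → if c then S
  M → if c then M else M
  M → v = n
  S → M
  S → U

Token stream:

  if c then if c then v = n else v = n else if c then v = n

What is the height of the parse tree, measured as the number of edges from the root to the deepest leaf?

[S [U if c then [M if c then [M v = n] else [M v = n]] else [U if c then [S [M v = n]]]]]

5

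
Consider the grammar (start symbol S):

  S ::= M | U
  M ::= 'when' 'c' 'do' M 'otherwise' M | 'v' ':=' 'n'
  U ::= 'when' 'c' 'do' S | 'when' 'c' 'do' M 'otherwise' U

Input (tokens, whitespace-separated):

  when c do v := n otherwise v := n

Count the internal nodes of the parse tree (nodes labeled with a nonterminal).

[S [M when c do [M v := n] otherwise [M v := n]]]

4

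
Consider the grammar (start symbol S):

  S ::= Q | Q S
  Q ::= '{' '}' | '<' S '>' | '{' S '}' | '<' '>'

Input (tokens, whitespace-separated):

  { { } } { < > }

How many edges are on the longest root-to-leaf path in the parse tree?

5

[S [Q { [S [Q { }]] }] [S [Q { [S [Q < >]] }]]]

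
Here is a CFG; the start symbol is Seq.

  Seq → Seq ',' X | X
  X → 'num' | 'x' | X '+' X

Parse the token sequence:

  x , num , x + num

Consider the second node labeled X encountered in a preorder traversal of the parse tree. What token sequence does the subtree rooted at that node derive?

num

[Seq [Seq [Seq [X x]] , [X num]] , [X [X x] + [X num]]]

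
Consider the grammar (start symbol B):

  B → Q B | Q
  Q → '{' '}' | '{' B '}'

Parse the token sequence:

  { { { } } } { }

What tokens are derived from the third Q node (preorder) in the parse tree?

{ }

[B [Q { [B [Q { [B [Q { }]] }]] }] [B [Q { }]]]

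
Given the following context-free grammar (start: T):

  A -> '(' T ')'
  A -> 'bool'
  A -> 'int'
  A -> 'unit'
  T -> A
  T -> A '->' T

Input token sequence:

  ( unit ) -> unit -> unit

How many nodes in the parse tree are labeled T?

4

[T [A ( [T [A unit]] )] -> [T [A unit] -> [T [A unit]]]]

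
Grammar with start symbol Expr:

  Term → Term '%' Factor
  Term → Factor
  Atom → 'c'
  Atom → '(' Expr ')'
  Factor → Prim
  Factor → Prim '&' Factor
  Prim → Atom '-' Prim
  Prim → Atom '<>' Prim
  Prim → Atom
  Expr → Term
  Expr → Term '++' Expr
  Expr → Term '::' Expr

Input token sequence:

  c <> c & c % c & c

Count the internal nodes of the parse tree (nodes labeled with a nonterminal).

17

[Expr [Term [Term [Factor [Prim [Atom c] <> [Prim [Atom c]]] & [Factor [Prim [Atom c]]]]] % [Factor [Prim [Atom c]] & [Factor [Prim [Atom c]]]]]]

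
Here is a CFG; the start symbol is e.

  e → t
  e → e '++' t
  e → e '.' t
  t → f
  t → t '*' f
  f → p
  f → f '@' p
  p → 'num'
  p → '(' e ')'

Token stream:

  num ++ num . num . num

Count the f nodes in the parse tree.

4

[e [e [e [e [t [f [p num]]]] ++ [t [f [p num]]]] . [t [f [p num]]]] . [t [f [p num]]]]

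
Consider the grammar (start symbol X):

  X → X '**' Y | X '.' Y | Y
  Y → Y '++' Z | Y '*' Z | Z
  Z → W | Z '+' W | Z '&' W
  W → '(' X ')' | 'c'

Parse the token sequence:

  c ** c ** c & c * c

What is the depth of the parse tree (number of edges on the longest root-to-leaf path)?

6

[X [X [X [Y [Z [W c]]]] ** [Y [Z [W c]]]] ** [Y [Y [Z [Z [W c]] & [W c]]] * [Z [W c]]]]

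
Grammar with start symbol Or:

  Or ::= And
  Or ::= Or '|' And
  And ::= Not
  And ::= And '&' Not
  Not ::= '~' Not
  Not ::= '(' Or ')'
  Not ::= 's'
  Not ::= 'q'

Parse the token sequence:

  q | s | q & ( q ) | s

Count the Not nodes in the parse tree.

[Or [Or [Or [Or [And [Not q]]] | [And [Not s]]] | [And [And [Not q]] & [Not ( [Or [And [Not q]]] )]]] | [And [Not s]]]

6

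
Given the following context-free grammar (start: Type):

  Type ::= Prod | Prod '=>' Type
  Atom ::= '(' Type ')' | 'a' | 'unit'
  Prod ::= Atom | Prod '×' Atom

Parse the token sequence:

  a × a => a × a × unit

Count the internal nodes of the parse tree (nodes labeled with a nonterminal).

12

[Type [Prod [Prod [Atom a]] × [Atom a]] => [Type [Prod [Prod [Prod [Atom a]] × [Atom a]] × [Atom unit]]]]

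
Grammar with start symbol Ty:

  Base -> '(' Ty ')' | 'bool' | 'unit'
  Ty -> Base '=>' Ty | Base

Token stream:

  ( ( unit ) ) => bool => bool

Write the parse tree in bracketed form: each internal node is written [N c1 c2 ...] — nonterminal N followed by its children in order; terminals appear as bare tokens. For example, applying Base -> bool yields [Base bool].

Ty
Base => Ty
( Ty ) => Ty
( Base ) => Ty
( ( Ty ) ) => Ty
( ( Base ) ) => Ty
( ( unit ) ) => Ty
( ( unit ) ) => Base => Ty
( ( unit ) ) => bool => Ty
( ( unit ) ) => bool => Base
( ( unit ) ) => bool => bool

[Ty [Base ( [Ty [Base ( [Ty [Base unit]] )]] )] => [Ty [Base bool] => [Ty [Base bool]]]]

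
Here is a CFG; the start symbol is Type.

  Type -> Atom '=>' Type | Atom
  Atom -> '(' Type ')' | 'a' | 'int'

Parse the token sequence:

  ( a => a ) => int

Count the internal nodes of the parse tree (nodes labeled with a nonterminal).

[Type [Atom ( [Type [Atom a] => [Type [Atom a]]] )] => [Type [Atom int]]]

8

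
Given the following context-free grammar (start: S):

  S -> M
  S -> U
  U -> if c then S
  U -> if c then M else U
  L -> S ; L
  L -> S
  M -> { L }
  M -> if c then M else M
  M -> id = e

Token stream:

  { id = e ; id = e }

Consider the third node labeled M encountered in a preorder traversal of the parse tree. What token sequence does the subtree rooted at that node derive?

id = e

[S [M { [L [S [M id = e]] ; [L [S [M id = e]]]] }]]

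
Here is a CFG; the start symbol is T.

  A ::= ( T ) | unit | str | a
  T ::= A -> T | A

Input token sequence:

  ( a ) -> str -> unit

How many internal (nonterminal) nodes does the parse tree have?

8

[T [A ( [T [A a]] )] -> [T [A str] -> [T [A unit]]]]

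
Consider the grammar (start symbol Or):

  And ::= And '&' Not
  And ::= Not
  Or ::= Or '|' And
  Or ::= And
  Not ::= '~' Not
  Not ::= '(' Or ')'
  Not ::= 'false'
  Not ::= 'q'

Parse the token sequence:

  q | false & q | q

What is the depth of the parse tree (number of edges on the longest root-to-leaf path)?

[Or [Or [Or [And [Not q]]] | [And [And [Not false]] & [Not q]]] | [And [Not q]]]

5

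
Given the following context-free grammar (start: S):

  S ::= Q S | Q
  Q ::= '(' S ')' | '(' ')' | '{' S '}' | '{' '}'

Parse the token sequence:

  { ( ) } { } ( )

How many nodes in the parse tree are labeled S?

[S [Q { [S [Q ( )]] }] [S [Q { }] [S [Q ( )]]]]

4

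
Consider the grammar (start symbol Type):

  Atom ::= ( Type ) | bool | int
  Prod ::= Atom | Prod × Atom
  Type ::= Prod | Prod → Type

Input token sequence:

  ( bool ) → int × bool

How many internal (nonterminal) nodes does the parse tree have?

[Type [Prod [Atom ( [Type [Prod [Atom bool]]] )]] → [Type [Prod [Prod [Atom int]] × [Atom bool]]]]

11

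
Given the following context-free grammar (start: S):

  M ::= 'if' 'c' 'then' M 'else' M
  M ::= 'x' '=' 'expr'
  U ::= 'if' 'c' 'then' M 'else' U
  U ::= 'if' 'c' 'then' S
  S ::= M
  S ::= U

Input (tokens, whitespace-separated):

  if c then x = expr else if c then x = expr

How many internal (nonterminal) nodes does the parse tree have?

6

[S [U if c then [M x = expr] else [U if c then [S [M x = expr]]]]]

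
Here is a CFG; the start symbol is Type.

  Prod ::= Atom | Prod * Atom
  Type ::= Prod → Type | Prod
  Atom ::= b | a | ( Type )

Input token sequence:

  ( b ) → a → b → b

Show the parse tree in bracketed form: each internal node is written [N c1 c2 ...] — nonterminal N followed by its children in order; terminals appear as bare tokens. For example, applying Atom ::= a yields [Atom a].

Type
Prod → Type
Atom → Type
( Type ) → Type
( Prod ) → Type
( Atom ) → Type
( b ) → Type
( b ) → Prod → Type
( b ) → Atom → Type
( b ) → a → Type
( b ) → a → Prod → Type
( b ) → a → Atom → Type
( b ) → a → b → Type
( b ) → a → b → Prod
( b ) → a → b → Atom
( b ) → a → b → b

[Type [Prod [Atom ( [Type [Prod [Atom b]]] )]] → [Type [Prod [Atom a]] → [Type [Prod [Atom b]] → [Type [Prod [Atom b]]]]]]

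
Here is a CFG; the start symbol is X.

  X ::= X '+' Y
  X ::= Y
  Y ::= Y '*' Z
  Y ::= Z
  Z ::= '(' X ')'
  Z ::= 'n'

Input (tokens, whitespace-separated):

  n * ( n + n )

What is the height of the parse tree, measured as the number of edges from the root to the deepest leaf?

7

[X [Y [Y [Z n]] * [Z ( [X [X [Y [Z n]]] + [Y [Z n]]] )]]]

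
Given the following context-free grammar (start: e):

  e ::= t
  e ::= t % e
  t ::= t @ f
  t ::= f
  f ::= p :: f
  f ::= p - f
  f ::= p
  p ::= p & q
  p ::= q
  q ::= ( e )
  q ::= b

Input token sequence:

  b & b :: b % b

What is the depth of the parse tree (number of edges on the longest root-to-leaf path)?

6

[e [t [f [p [p [q b]] & [q b]] :: [f [p [q b]]]]] % [e [t [f [p [q b]]]]]]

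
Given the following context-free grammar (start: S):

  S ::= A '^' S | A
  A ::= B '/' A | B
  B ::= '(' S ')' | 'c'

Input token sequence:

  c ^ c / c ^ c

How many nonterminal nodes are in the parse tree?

11

[S [A [B c]] ^ [S [A [B c] / [A [B c]]] ^ [S [A [B c]]]]]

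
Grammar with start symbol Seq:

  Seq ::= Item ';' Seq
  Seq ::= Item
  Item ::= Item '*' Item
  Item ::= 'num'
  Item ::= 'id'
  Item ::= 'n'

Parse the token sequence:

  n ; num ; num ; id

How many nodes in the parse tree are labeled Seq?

[Seq [Item n] ; [Seq [Item num] ; [Seq [Item num] ; [Seq [Item id]]]]]

4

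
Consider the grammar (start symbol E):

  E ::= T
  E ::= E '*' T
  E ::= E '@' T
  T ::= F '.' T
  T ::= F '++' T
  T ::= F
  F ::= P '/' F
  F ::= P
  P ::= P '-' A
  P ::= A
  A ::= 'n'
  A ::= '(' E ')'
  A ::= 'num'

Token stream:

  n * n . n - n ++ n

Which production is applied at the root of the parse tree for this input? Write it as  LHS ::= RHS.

[E [E [T [F [P [A n]]]]] * [T [F [P [A n]]] . [T [F [P [P [A n]] - [A n]]] ++ [T [F [P [A n]]]]]]]

E ::= E '*' T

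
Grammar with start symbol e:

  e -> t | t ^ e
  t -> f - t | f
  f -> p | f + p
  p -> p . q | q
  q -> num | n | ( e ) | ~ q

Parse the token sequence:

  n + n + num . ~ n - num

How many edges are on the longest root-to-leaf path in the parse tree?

[e [t [f [f [f [p [q n]]] + [p [q n]]] + [p [p [q num]] . [q ~ [q n]]]] - [t [f [p [q num]]]]]]

7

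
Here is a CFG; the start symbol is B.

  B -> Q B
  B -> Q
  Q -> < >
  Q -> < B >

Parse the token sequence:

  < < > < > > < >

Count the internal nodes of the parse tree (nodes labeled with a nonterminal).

[B [Q < [B [Q < >] [B [Q < >]]] >] [B [Q < >]]]

8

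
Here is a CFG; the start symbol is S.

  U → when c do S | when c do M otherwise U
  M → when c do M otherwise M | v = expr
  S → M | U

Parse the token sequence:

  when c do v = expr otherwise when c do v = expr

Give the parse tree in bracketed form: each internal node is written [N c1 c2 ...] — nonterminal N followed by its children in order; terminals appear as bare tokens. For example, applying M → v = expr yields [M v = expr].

S
U
when c do M otherwise U
when c do v = expr otherwise U
when c do v = expr otherwise when c do S
when c do v = expr otherwise when c do M
when c do v = expr otherwise when c do v = expr

[S [U when c do [M v = expr] otherwise [U when c do [S [M v = expr]]]]]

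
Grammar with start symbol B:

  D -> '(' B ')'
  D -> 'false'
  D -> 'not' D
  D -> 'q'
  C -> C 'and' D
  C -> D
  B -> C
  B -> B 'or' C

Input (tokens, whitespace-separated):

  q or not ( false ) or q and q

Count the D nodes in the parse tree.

6

[B [B [B [C [D q]]] or [C [D not [D ( [B [C [D false]]] )]]]] or [C [C [D q]] and [D q]]]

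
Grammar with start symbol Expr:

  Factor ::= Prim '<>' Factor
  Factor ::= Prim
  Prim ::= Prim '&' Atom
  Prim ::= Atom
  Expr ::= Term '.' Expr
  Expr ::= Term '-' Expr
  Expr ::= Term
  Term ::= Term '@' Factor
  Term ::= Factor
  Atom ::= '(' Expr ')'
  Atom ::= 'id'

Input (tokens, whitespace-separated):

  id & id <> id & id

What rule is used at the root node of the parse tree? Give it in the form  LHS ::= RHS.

Expr ::= Term

[Expr [Term [Factor [Prim [Prim [Atom id]] & [Atom id]] <> [Factor [Prim [Prim [Atom id]] & [Atom id]]]]]]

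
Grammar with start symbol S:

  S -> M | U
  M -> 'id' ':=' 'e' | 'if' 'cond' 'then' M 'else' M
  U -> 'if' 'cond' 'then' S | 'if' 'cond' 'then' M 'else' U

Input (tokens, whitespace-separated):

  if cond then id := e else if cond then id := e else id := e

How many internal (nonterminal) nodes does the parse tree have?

[S [M if cond then [M id := e] else [M if cond then [M id := e] else [M id := e]]]]

6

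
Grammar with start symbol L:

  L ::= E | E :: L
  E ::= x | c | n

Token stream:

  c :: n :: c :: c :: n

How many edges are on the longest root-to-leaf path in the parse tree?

[L [E c] :: [L [E n] :: [L [E c] :: [L [E c] :: [L [E n]]]]]]

6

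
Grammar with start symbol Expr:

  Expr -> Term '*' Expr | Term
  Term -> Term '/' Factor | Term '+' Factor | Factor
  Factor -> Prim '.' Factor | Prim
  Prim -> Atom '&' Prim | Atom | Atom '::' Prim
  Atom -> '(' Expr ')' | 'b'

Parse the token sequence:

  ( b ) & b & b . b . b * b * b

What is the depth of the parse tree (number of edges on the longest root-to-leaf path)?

10

[Expr [Term [Factor [Prim [Atom ( [Expr [Term [Factor [Prim [Atom b]]]]] )] & [Prim [Atom b] & [Prim [Atom b]]]] . [Factor [Prim [Atom b]] . [Factor [Prim [Atom b]]]]]] * [Expr [Term [Factor [Prim [Atom b]]]] * [Expr [Term [Factor [Prim [Atom b]]]]]]]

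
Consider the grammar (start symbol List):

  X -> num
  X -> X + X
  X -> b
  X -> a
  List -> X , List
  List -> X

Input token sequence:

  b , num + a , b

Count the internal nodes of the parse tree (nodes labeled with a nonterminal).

[List [X b] , [List [X [X num] + [X a]] , [List [X b]]]]

8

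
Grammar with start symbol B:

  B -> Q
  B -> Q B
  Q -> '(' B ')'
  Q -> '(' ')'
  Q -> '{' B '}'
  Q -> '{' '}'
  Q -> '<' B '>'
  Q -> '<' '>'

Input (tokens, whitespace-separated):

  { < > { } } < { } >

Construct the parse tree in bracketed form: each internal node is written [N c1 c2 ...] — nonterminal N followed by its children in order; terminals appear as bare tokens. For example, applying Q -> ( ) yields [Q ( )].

[B [Q { [B [Q < >] [B [Q { }]]] }] [B [Q < [B [Q { }]] >]]]

B
Q B
{ B } B
{ Q B } B
{ < > B } B
{ < > Q } B
{ < > { } } B
{ < > { } } Q
{ < > { } } < B >
{ < > { } } < Q >
{ < > { } } < { } >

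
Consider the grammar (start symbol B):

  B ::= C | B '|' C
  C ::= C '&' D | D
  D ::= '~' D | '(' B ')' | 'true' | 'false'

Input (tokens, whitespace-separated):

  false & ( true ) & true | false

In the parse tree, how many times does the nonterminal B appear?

[B [B [C [C [C [D false]] & [D ( [B [C [D true]]] )]] & [D true]]] | [C [D false]]]

3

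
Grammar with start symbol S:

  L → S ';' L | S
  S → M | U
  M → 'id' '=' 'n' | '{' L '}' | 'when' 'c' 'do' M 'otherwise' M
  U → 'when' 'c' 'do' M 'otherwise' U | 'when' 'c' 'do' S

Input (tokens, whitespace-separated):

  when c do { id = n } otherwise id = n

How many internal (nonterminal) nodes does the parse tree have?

[S [M when c do [M { [L [S [M id = n]]] }] otherwise [M id = n]]]

7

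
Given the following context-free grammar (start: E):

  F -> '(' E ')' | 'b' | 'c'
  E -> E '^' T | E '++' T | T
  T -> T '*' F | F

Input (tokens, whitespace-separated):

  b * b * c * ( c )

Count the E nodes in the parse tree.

[E [T [T [T [T [F b]] * [F b]] * [F c]] * [F ( [E [T [F c]]] )]]]

2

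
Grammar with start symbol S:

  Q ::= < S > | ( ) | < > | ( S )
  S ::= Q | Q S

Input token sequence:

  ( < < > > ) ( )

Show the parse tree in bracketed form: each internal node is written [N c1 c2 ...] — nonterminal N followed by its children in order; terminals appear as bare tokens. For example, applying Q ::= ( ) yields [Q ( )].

[S [Q ( [S [Q < [S [Q < >]] >]] )] [S [Q ( )]]]

S
Q S
( S ) S
( Q ) S
( < S > ) S
( < Q > ) S
( < < > > ) S
( < < > > ) Q
( < < > > ) ( )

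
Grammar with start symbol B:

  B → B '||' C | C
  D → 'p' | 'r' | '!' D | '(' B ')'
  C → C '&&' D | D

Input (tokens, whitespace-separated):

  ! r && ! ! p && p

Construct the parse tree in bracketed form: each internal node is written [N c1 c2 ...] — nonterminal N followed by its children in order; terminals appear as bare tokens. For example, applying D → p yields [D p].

B
C
C && D
C && D && D
D && D && D
! D && D && D
! r && D && D
! r && ! D && D
! r && ! ! D && D
! r && ! ! p && D
! r && ! ! p && p

[B [C [C [C [D ! [D r]]] && [D ! [D ! [D p]]]] && [D p]]]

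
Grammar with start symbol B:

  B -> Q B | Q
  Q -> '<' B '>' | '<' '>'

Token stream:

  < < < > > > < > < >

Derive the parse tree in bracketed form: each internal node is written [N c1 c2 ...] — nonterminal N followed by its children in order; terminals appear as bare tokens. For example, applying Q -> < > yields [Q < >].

[B [Q < [B [Q < [B [Q < >]] >]] >] [B [Q < >] [B [Q < >]]]]

B
Q B
< B > B
< Q > B
< < B > > B
< < Q > > B
< < < > > > B
< < < > > > Q B
< < < > > > < > B
< < < > > > < > Q
< < < > > > < > < >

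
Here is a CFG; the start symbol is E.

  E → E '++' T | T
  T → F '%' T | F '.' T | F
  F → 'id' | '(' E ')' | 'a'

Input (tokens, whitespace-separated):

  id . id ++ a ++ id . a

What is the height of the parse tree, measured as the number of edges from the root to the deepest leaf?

[E [E [E [T [F id] . [T [F id]]]] ++ [T [F a]]] ++ [T [F id] . [T [F a]]]]

6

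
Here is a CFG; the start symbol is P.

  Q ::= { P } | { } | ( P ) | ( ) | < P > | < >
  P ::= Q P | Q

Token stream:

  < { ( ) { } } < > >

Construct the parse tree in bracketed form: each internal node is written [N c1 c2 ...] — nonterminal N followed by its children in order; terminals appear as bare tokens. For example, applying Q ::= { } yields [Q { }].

[P [Q < [P [Q { [P [Q ( )] [P [Q { }]]] }] [P [Q < >]]] >]]

P
Q
< P >
< Q P >
< { P } P >
< { Q P } P >
< { ( ) P } P >
< { ( ) Q } P >
< { ( ) { } } P >
< { ( ) { } } Q >
< { ( ) { } } < > >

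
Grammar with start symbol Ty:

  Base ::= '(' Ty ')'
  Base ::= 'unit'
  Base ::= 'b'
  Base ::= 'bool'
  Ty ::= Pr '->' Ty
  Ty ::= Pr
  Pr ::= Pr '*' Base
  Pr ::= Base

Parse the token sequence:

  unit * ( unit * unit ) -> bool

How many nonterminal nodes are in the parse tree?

13

[Ty [Pr [Pr [Base unit]] * [Base ( [Ty [Pr [Pr [Base unit]] * [Base unit]]] )]] -> [Ty [Pr [Base bool]]]]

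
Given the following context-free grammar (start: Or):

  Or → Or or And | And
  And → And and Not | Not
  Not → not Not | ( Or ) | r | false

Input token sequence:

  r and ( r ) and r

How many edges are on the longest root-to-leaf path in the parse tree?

[Or [And [And [And [Not r]] and [Not ( [Or [And [Not r]]] )]] and [Not r]]]

7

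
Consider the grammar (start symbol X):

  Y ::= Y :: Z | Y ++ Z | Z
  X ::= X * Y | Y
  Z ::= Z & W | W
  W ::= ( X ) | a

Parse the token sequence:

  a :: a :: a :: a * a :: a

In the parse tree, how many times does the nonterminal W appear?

[X [X [Y [Y [Y [Y [Z [W a]]] :: [Z [W a]]] :: [Z [W a]]] :: [Z [W a]]]] * [Y [Y [Z [W a]]] :: [Z [W a]]]]

6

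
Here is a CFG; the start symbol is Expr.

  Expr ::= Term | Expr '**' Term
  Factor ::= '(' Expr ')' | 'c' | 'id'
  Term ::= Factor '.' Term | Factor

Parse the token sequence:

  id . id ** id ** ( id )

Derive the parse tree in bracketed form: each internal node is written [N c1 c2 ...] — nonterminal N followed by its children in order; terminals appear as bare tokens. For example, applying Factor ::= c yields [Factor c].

[Expr [Expr [Expr [Term [Factor id] . [Term [Factor id]]]] ** [Term [Factor id]]] ** [Term [Factor ( [Expr [Term [Factor id]]] )]]]

Expr
Expr ** Term
Expr ** Term ** Term
Term ** Term ** Term
Factor . Term ** Term ** Term
id . Term ** Term ** Term
id . Factor ** Term ** Term
id . id ** Term ** Term
id . id ** Factor ** Term
id . id ** id ** Term
id . id ** id ** Factor
id . id ** id ** ( Expr )
id . id ** id ** ( Term )
id . id ** id ** ( Factor )
id . id ** id ** ( id )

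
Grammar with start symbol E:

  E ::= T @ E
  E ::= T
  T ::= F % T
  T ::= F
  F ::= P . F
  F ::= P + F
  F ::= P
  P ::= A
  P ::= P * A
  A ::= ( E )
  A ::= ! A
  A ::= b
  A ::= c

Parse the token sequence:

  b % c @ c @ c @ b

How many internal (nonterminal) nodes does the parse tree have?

24

[E [T [F [P [A b]]] % [T [F [P [A c]]]]] @ [E [T [F [P [A c]]]] @ [E [T [F [P [A c]]]] @ [E [T [F [P [A b]]]]]]]]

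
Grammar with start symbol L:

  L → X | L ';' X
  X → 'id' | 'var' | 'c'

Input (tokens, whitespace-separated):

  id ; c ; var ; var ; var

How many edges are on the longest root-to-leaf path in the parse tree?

[L [L [L [L [L [X id]] ; [X c]] ; [X var]] ; [X var]] ; [X var]]

6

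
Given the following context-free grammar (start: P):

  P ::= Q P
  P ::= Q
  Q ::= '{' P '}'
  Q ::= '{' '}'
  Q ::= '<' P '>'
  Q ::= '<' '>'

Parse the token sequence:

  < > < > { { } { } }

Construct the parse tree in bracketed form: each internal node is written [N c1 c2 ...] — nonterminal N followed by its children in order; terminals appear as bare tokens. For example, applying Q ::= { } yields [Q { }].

[P [Q < >] [P [Q < >] [P [Q { [P [Q { }] [P [Q { }]]] }]]]]

P
Q P
< > P
< > Q P
< > < > P
< > < > Q
< > < > { P }
< > < > { Q P }
< > < > { { } P }
< > < > { { } Q }
< > < > { { } { } }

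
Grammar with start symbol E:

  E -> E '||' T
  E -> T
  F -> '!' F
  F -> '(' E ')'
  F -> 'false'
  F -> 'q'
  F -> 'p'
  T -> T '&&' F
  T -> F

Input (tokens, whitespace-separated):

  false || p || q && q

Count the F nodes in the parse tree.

4

[E [E [E [T [F false]]] || [T [F p]]] || [T [T [F q]] && [F q]]]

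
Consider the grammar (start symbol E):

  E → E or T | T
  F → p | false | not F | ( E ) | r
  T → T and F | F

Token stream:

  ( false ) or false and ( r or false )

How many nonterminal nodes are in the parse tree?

17

[E [E [T [F ( [E [T [F false]]] )]]] or [T [T [F false]] and [F ( [E [E [T [F r]]] or [T [F false]]] )]]]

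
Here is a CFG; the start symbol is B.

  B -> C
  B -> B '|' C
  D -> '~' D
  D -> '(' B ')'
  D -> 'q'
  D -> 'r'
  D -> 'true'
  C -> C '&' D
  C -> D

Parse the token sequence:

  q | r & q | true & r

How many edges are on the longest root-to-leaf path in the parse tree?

5

[B [B [B [C [D q]]] | [C [C [D r]] & [D q]]] | [C [C [D true]] & [D r]]]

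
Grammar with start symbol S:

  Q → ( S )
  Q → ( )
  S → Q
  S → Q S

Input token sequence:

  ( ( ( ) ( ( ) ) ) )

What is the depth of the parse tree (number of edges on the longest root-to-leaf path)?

[S [Q ( [S [Q ( [S [Q ( )] [S [Q ( [S [Q ( )]] )]]] )]] )]]

9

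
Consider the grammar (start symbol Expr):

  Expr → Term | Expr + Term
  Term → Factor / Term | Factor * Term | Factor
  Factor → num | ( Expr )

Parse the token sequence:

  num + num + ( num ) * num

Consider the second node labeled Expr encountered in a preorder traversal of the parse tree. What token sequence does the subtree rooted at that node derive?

num + num

[Expr [Expr [Expr [Term [Factor num]]] + [Term [Factor num]]] + [Term [Factor ( [Expr [Term [Factor num]]] )] * [Term [Factor num]]]]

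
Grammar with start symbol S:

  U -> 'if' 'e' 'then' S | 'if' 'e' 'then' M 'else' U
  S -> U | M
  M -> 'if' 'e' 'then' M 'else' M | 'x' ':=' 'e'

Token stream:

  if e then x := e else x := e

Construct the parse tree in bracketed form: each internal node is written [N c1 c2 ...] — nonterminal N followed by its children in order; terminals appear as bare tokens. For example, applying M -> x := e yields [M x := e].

S
M
if e then M else M
if e then x := e else M
if e then x := e else x := e

[S [M if e then [M x := e] else [M x := e]]]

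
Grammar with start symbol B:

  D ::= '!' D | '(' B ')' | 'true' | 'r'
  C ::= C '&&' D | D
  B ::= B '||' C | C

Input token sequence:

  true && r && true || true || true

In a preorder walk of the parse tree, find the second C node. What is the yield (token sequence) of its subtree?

true && r

[B [B [B [C [C [C [D true]] && [D r]] && [D true]]] || [C [D true]]] || [C [D true]]]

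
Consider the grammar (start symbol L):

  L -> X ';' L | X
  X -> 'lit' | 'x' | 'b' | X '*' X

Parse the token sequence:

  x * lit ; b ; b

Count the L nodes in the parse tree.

[L [X [X x] * [X lit]] ; [L [X b] ; [L [X b]]]]

3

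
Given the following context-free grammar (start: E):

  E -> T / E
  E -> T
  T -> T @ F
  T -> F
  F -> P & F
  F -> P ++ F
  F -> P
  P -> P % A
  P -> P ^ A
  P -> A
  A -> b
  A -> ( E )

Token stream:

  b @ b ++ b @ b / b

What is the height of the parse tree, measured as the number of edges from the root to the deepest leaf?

7

[E [T [T [T [F [P [A b]]]] @ [F [P [A b]] ++ [F [P [A b]]]]] @ [F [P [A b]]]] / [E [T [F [P [A b]]]]]]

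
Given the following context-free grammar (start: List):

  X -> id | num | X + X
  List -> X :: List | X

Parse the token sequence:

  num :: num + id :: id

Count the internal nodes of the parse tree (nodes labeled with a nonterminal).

[List [X num] :: [List [X [X num] + [X id]] :: [List [X id]]]]

8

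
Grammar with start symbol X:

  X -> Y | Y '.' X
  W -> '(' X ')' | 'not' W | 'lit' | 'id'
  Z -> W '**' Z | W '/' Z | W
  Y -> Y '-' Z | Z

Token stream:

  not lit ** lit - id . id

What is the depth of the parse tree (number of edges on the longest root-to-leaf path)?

6

[X [Y [Y [Z [W not [W lit]] ** [Z [W lit]]]] - [Z [W id]]] . [X [Y [Z [W id]]]]]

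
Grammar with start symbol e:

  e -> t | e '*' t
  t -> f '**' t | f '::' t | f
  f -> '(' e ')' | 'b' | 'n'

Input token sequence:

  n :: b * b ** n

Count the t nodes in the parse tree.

4

[e [e [t [f n] :: [t [f b]]]] * [t [f b] ** [t [f n]]]]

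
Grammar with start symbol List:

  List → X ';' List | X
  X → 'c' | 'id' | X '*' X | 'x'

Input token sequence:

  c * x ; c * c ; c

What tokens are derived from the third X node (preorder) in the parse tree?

[List [X [X c] * [X x]] ; [List [X [X c] * [X c]] ; [List [X c]]]]

x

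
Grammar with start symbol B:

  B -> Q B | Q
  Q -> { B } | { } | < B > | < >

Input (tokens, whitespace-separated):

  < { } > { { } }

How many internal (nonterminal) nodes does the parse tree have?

8

[B [Q < [B [Q { }]] >] [B [Q { [B [Q { }]] }]]]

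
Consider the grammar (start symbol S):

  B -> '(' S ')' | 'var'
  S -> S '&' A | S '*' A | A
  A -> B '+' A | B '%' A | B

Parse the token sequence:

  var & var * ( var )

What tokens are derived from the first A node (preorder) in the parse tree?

var

[S [S [S [A [B var]]] & [A [B var]]] * [A [B ( [S [A [B var]]] )]]]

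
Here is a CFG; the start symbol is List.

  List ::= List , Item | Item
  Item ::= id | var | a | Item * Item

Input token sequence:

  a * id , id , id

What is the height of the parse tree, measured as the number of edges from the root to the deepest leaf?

5

[List [List [List [Item [Item a] * [Item id]]] , [Item id]] , [Item id]]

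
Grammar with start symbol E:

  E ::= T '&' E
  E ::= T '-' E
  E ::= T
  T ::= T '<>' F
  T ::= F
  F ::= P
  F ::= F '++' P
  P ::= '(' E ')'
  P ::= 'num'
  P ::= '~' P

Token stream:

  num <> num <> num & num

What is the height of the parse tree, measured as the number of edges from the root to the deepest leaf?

[E [T [T [T [F [P num]]] <> [F [P num]]] <> [F [P num]]] & [E [T [F [P num]]]]]

6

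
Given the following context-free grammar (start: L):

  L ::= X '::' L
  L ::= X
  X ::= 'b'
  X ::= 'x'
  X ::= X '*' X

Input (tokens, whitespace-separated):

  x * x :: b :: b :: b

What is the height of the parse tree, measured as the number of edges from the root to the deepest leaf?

[L [X [X x] * [X x]] :: [L [X b] :: [L [X b] :: [L [X b]]]]]

5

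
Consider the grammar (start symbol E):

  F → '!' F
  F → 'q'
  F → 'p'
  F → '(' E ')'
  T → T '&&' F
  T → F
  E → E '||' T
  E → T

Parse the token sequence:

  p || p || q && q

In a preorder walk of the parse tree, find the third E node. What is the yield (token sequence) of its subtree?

[E [E [E [T [F p]]] || [T [F p]]] || [T [T [F q]] && [F q]]]

p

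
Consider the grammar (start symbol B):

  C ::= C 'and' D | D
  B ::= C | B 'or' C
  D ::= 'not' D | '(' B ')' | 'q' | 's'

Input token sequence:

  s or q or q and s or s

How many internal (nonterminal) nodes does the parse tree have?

[B [B [B [B [C [D s]]] or [C [D q]]] or [C [C [D q]] and [D s]]] or [C [D s]]]

14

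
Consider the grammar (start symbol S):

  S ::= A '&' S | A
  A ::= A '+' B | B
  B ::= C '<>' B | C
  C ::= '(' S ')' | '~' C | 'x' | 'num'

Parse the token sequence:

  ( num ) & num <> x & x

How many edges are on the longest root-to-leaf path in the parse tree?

8

[S [A [B [C ( [S [A [B [C num]]]] )]]] & [S [A [B [C num] <> [B [C x]]]] & [S [A [B [C x]]]]]]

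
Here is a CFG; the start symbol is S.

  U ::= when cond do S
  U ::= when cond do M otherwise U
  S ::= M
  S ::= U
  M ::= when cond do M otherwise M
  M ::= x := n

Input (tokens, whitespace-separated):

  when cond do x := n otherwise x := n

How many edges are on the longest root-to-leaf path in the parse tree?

3

[S [M when cond do [M x := n] otherwise [M x := n]]]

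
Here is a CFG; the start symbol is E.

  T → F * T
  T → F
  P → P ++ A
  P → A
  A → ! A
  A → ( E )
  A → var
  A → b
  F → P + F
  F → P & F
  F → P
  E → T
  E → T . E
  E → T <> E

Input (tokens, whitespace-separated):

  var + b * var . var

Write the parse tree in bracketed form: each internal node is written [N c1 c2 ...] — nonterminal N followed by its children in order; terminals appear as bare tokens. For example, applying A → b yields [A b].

[E [T [F [P [A var]] + [F [P [A b]]]] * [T [F [P [A var]]]]] . [E [T [F [P [A var]]]]]]

E
T . E
F * T . E
P + F * T . E
A + F * T . E
var + F * T . E
var + P * T . E
var + A * T . E
var + b * T . E
var + b * F . E
var + b * P . E
var + b * A . E
var + b * var . E
var + b * var . T
var + b * var . F
var + b * var . P
var + b * var . A
var + b * var . var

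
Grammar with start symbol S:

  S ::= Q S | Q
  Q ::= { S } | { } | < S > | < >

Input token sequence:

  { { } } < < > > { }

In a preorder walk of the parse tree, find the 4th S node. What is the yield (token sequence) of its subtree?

[S [Q { [S [Q { }]] }] [S [Q < [S [Q < >]] >] [S [Q { }]]]]

< >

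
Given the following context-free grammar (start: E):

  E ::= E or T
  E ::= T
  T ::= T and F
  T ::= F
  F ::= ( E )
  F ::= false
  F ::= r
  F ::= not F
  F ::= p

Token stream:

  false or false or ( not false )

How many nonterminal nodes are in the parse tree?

[E [E [E [T [F false]]] or [T [F false]]] or [T [F ( [E [T [F not [F false]]]] )]]]

13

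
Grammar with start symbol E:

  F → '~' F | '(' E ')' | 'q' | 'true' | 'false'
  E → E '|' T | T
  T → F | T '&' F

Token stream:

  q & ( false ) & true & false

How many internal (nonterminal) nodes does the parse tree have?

[E [T [T [T [T [F q]] & [F ( [E [T [F false]]] )]] & [F true]] & [F false]]]

12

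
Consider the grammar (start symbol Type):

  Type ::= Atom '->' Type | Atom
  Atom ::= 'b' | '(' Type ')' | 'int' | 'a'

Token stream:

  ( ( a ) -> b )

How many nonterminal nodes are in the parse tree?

[Type [Atom ( [Type [Atom ( [Type [Atom a]] )] -> [Type [Atom b]]] )]]

8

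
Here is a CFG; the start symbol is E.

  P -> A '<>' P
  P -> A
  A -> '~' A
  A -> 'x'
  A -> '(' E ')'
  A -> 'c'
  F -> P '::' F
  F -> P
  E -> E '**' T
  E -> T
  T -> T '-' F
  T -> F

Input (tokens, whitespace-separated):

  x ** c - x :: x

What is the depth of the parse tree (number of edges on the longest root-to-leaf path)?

[E [E [T [F [P [A x]]]]] ** [T [T [F [P [A c]]]] - [F [P [A x]] :: [F [P [A x]]]]]]

6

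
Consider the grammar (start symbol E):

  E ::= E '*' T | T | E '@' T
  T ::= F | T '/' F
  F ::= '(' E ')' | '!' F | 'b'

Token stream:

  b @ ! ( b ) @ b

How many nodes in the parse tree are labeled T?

[E [E [E [T [F b]]] @ [T [F ! [F ( [E [T [F b]]] )]]]] @ [T [F b]]]

4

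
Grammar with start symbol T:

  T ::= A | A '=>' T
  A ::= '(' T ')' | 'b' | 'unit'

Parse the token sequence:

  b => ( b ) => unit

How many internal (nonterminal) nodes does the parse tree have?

8

[T [A b] => [T [A ( [T [A b]] )] => [T [A unit]]]]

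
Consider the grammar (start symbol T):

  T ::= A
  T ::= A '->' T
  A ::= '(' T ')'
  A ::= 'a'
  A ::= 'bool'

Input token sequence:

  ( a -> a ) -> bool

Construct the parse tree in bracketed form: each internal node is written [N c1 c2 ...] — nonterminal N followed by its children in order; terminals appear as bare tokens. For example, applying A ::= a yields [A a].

T
A -> T
( T ) -> T
( A -> T ) -> T
( a -> T ) -> T
( a -> A ) -> T
( a -> a ) -> T
( a -> a ) -> A
( a -> a ) -> bool

[T [A ( [T [A a] -> [T [A a]]] )] -> [T [A bool]]]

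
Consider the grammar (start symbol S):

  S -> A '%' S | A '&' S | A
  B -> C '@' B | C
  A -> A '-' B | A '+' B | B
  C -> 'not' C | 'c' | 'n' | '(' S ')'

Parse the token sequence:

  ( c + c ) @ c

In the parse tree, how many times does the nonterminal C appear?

4

[S [A [B [C ( [S [A [A [B [C c]]] + [B [C c]]]] )] @ [B [C c]]]]]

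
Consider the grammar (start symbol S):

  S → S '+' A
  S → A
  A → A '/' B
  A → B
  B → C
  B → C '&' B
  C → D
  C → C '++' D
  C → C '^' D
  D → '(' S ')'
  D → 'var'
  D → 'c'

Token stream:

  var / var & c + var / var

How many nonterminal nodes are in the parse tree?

21

[S [S [A [A [B [C [D var]]]] / [B [C [D var]] & [B [C [D c]]]]]] + [A [A [B [C [D var]]]] / [B [C [D var]]]]]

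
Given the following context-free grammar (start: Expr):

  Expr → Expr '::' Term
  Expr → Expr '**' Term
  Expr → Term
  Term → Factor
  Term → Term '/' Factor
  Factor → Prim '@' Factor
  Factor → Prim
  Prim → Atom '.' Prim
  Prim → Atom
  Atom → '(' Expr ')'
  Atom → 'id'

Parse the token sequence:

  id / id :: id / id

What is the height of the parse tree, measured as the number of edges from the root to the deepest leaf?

7

[Expr [Expr [Term [Term [Factor [Prim [Atom id]]]] / [Factor [Prim [Atom id]]]]] :: [Term [Term [Factor [Prim [Atom id]]]] / [Factor [Prim [Atom id]]]]]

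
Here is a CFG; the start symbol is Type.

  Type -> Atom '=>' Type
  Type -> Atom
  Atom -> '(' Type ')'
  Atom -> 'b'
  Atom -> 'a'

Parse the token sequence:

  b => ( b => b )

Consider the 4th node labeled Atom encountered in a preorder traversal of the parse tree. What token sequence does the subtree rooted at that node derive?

b

[Type [Atom b] => [Type [Atom ( [Type [Atom b] => [Type [Atom b]]] )]]]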